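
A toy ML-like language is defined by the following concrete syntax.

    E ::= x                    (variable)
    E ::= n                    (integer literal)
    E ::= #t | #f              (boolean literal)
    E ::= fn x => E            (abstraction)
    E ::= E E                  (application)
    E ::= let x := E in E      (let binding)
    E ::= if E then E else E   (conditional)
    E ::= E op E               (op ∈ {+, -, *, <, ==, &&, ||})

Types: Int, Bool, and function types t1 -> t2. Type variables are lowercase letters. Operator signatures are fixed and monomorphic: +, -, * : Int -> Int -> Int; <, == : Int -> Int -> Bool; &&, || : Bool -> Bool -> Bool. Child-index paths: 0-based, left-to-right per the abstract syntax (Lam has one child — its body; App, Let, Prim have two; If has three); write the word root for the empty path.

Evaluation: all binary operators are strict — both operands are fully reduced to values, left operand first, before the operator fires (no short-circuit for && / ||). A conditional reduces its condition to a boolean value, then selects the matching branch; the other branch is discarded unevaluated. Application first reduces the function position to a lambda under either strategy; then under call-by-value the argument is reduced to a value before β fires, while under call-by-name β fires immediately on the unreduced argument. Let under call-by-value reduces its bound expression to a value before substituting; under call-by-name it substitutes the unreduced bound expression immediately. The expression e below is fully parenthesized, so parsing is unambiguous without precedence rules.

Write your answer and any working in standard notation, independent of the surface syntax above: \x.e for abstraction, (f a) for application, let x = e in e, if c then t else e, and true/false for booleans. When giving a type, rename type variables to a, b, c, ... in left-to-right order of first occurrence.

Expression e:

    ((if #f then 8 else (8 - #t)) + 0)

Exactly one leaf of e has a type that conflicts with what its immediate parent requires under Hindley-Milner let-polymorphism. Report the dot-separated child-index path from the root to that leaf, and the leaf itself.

Answer: 0.2.1 : true

Trace:
  unify Bool ~ Bool
  unify Int ~ Int
  unify Bool ~ Int
  FAIL: mismatch Bool ~ Int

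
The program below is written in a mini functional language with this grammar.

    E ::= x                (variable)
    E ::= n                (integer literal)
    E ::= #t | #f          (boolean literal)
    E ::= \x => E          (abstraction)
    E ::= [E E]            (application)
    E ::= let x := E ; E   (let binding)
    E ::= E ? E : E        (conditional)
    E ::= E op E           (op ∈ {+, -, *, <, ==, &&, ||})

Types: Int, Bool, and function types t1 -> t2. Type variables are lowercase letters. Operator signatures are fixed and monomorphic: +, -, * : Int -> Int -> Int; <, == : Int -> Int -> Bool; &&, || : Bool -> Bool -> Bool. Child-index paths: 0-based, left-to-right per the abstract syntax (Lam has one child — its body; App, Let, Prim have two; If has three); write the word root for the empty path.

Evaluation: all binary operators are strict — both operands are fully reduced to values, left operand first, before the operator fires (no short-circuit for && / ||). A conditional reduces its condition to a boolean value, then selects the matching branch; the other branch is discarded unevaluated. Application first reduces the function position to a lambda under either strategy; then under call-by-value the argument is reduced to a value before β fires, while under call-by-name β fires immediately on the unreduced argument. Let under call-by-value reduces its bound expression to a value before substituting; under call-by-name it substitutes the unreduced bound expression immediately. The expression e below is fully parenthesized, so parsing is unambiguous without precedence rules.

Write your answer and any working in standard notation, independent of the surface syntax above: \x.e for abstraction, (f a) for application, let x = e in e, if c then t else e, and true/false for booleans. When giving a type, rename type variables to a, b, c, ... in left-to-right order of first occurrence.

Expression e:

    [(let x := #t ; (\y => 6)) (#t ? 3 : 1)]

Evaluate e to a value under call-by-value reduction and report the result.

Answer: 6

Working:
step 0: ((let x = true in (\y.6)) (if true then 3 else 1))
step 1: [let@0] ((\y.6) (if true then 3 else 1))
step 2: [if@1] ((\y.6) 3)
step 3: [beta@root] 6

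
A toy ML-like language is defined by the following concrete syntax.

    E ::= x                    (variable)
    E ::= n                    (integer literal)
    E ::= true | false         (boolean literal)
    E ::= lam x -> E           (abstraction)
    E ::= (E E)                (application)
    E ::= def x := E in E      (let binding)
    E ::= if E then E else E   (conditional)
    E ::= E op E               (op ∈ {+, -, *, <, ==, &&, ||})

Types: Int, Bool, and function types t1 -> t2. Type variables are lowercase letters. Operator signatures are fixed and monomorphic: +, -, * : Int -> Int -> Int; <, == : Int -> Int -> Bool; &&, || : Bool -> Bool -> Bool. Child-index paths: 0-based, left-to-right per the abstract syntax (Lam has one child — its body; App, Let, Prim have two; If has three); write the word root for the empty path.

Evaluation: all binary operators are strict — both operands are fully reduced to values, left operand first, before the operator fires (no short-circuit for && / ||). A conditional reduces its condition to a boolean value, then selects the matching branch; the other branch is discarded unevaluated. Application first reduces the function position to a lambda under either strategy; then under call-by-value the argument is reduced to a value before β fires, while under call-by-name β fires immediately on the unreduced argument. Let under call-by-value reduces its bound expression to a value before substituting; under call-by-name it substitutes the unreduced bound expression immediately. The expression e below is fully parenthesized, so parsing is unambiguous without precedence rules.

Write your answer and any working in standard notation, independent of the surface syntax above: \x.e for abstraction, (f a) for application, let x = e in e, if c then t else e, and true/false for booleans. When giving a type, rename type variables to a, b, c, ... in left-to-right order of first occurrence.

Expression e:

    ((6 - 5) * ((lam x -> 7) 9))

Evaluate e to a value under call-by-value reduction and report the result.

Answer: 7

Working:
step 0: ((6 - 5) * ((\x.7) 9))
step 1: [delta@0] (1 * ((\x.7) 9))
step 2: [beta@1] (1 * 7)
step 3: [delta@root] 7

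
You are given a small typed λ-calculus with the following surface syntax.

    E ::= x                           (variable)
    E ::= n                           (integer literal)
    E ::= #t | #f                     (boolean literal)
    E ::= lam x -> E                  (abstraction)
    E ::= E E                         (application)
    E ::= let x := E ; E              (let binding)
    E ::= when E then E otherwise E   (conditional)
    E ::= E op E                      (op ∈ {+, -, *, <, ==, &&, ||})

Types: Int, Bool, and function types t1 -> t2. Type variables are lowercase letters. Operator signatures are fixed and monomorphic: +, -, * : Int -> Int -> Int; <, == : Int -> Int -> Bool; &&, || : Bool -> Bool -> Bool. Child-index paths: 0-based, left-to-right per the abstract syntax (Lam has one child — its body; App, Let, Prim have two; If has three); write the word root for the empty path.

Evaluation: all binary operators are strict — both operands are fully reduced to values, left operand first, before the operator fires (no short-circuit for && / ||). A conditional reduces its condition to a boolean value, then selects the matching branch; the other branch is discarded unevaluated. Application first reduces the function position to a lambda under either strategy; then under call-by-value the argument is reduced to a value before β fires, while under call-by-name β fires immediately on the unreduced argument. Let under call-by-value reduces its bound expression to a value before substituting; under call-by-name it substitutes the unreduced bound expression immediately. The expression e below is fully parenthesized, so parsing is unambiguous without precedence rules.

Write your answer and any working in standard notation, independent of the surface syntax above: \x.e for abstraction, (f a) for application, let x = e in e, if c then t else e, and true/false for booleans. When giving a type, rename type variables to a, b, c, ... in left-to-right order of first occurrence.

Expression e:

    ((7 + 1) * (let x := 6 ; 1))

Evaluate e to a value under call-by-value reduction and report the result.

Trace:
step 0: ((7 + 1) * (let x = 6 in 1))
step 1: [delta@0] (8 * (let x = 6 in 1))
step 2: [let@1] (8 * 1)
step 3: [delta@root] 8

Answer: 8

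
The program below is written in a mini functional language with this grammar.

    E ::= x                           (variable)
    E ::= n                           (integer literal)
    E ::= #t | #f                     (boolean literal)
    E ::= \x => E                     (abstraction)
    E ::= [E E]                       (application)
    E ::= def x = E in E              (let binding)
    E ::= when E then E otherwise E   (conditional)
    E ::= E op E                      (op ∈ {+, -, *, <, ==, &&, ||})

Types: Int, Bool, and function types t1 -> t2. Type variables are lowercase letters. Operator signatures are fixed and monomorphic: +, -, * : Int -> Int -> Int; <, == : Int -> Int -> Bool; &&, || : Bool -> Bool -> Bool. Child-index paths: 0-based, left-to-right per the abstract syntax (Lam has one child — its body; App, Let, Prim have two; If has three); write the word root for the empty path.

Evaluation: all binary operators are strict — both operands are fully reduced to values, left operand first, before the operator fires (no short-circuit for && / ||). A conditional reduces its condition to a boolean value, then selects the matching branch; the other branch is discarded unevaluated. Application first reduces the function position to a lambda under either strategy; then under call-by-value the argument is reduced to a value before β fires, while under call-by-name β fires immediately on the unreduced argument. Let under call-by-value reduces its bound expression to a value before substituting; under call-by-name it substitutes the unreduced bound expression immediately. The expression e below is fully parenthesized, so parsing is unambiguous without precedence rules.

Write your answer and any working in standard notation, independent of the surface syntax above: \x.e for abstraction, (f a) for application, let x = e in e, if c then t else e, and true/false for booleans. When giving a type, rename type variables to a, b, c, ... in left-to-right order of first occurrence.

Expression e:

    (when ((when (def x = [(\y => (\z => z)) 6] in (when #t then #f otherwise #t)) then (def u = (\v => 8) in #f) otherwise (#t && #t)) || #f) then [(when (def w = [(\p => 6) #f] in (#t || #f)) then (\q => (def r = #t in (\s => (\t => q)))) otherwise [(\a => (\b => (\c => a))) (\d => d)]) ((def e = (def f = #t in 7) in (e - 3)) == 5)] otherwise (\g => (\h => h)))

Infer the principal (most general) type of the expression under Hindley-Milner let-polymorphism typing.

Answer: a -> Bool -> Bool

Trace:
z : b
\z._ : b -> b
\y._ : a -> b -> b
  unify a -> b -> b ~ Int -> c
  unify a ~ Int
  unify b -> b ~ c
_ _ : b -> b
let x : forall. b -> b
  unify Bool ~ Bool
  unify Bool ~ Bool
  unify Bool ~ Bool
\v._ : d -> Int
let u : forall. d -> Int
  unify Bool ~ Bool
  unify Bool ~ Bool
  unify Bool ~ Bool
  unify Bool ~ Bool
  unify Bool ~ Bool
  unify Bool ~ Bool
\p._ : e -> Int
  unify e -> Int ~ Bool -> f
  unify e ~ Bool
  unify Int ~ f
_ _ : Int
let w : Int
  unify Bool ~ Bool
  unify Bool ~ Bool
  unify Bool ~ Bool
let r : Bool
q : g
\t._ : i -> g
\s._ : h -> i -> g
\q._ : g -> h -> i -> g
a : j
\c._ : l -> j
\b._ : k -> l -> j
\a._ : j -> k -> l -> j
d : m
\d._ : m -> m
  unify j -> k -> l -> j ~ (m -> m) -> n
  unify j ~ m -> m
  unify k -> l -> m -> m ~ n
_ _ : k -> l -> m -> m
  unify g -> h -> i -> g ~ k -> l -> m -> m
  unify g ~ k
  unify h -> i -> k ~ l -> m -> m
  unify h ~ l
  unify i -> k ~ m -> m
  unify i ~ m
  unify k ~ m
let f : Bool
let e : Int
e : Int
  unify Int ~ Int
  unify Int ~ Int
  unify Int ~ Int
  unify Int ~ Int
  unify m -> l -> m -> m ~ Bool -> o
  unify m ~ Bool
  unify l -> Bool -> Bool ~ o
_ _ : l -> Bool -> Bool
h : q
\h._ : q -> q
\g._ : p -> q -> q
  unify l -> Bool -> Bool ~ p -> q -> q
  unify l ~ p
  unify Bool -> Bool ~ q -> q
  unify Bool ~ q
  unify Bool ~ Bool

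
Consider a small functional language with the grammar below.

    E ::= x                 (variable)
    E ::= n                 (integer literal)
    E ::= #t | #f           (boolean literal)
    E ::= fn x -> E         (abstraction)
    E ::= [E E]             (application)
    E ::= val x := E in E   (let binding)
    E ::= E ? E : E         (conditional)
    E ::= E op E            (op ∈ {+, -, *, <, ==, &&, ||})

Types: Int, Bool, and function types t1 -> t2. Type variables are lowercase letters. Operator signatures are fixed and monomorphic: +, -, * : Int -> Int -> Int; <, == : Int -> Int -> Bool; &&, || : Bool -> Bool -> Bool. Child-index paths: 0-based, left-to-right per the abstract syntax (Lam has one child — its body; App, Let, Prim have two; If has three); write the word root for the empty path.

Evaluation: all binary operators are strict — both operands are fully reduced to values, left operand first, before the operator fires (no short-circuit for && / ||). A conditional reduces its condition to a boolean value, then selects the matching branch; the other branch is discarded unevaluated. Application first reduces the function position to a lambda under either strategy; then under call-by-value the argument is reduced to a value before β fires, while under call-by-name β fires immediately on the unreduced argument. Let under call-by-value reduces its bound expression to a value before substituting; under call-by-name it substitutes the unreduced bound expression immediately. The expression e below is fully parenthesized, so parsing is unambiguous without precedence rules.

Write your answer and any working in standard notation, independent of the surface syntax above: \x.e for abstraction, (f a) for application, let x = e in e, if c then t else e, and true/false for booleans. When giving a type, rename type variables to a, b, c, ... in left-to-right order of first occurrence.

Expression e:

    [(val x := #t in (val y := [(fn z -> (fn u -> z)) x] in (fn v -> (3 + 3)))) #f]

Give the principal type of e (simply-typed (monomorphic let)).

Answer: Int

Trace:
let x : Bool
z : a
\u._ : b -> a
\z._ : a -> b -> a
x : Bool
  unify a -> b -> a ~ Bool -> c
  unify a ~ Bool
  unify b -> Bool ~ c
_ _ : b -> Bool
let y : b -> Bool
  unify Int ~ Int
  unify Int ~ Int
\v._ : d -> Int
  unify d -> Int ~ Bool -> e
  unify d ~ Bool
  unify Int ~ e
_ _ : Int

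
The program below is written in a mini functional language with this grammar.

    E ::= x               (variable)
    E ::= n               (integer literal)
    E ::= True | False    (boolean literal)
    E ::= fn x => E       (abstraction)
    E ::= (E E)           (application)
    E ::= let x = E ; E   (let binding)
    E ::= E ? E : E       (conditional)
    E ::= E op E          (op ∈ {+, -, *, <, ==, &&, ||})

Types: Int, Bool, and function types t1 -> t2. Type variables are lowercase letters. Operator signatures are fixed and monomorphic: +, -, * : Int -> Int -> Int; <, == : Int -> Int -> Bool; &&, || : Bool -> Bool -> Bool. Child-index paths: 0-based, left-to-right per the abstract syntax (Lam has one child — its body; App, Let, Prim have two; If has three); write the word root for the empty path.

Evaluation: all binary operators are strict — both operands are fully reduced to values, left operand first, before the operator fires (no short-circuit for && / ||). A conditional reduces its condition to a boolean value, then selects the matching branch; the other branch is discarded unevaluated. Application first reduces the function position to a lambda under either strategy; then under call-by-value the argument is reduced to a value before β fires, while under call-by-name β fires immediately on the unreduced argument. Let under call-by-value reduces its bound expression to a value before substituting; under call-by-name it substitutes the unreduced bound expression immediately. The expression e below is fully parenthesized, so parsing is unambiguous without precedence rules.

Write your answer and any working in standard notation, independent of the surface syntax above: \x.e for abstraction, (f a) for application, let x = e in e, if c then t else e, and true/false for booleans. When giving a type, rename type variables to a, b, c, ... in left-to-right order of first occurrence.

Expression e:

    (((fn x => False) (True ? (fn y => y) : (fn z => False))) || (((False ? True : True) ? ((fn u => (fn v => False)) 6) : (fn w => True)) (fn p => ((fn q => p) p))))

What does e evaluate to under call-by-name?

Answer: false

Trace:
step 0: (((\x.false) (if true then (\y.y) else (\z.false))) || ((if (if false then true else true) then ((\u.(\v.false)) 6) else (\w.true)) (\p.((\q.p) p))))
step 1: [beta@0] (false || ((if (if false then true else true) then ((\u.(\v.false)) 6) else (\w.true)) (\p.((\q.p) p))))
step 2: [if@1.0.0] (false || ((if true then ((\u.(\v.false)) 6) else (\w.true)) (\p.((\q.p) p))))
step 3: [if@1.0] (false || (((\u.(\v.false)) 6) (\p.((\q.p) p))))
step 4: [beta@1.0] (false || ((\v.false) (\p.((\q.p) p))))
step 5: [beta@1] (false || false)
step 6: [delta@root] false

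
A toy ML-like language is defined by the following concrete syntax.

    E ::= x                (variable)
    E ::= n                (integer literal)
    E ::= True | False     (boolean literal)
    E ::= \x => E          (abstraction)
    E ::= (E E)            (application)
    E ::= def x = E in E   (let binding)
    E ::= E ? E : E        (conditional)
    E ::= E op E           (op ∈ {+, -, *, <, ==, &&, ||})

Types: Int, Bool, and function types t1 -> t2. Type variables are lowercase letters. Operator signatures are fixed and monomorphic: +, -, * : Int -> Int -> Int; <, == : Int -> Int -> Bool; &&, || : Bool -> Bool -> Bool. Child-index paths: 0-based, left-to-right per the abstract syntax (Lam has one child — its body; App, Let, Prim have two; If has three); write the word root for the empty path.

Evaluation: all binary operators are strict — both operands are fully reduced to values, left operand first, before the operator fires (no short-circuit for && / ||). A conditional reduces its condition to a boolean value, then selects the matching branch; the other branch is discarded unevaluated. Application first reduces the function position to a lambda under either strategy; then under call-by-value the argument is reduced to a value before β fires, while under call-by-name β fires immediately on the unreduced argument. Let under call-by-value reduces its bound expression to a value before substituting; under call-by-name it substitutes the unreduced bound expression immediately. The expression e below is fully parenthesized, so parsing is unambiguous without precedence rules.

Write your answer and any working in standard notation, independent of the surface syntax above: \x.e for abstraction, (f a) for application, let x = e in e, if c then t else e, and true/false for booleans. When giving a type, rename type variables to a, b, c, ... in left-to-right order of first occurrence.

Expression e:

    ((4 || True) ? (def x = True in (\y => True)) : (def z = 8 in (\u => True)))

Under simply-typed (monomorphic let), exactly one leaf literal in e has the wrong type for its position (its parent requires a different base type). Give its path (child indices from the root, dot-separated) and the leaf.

Answer: 0.0 : 4

Derivation:
  unify Int ~ Bool
  FAIL: mismatch Int ~ Bool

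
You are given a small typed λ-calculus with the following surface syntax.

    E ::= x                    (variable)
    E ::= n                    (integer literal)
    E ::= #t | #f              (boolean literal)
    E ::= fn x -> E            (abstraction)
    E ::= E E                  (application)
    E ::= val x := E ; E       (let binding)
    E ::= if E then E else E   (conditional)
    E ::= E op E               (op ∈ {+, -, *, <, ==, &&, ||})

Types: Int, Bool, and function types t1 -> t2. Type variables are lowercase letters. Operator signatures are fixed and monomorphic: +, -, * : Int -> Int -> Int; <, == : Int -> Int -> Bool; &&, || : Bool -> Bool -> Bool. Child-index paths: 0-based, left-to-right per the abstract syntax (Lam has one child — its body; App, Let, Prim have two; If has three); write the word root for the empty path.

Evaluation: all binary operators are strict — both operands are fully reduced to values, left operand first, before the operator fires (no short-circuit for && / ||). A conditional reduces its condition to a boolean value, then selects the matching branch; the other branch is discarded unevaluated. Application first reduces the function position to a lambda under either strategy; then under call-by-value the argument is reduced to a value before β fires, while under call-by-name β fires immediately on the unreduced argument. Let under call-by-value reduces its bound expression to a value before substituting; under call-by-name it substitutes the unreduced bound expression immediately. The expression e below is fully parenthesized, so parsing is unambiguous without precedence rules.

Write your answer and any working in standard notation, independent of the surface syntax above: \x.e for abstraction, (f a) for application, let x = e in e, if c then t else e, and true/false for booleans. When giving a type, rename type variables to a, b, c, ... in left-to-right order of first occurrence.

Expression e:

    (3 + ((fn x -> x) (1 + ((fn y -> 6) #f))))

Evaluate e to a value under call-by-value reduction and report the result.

Answer: 10

Trace:
step 0: (3 + ((\x.x) (1 + ((\y.6) false))))
step 1: [beta@1.1.1] (3 + ((\x.x) (1 + 6)))
step 2: [delta@1.1] (3 + ((\x.x) 7))
step 3: [beta@1] (3 + 7)
step 4: [delta@root] 10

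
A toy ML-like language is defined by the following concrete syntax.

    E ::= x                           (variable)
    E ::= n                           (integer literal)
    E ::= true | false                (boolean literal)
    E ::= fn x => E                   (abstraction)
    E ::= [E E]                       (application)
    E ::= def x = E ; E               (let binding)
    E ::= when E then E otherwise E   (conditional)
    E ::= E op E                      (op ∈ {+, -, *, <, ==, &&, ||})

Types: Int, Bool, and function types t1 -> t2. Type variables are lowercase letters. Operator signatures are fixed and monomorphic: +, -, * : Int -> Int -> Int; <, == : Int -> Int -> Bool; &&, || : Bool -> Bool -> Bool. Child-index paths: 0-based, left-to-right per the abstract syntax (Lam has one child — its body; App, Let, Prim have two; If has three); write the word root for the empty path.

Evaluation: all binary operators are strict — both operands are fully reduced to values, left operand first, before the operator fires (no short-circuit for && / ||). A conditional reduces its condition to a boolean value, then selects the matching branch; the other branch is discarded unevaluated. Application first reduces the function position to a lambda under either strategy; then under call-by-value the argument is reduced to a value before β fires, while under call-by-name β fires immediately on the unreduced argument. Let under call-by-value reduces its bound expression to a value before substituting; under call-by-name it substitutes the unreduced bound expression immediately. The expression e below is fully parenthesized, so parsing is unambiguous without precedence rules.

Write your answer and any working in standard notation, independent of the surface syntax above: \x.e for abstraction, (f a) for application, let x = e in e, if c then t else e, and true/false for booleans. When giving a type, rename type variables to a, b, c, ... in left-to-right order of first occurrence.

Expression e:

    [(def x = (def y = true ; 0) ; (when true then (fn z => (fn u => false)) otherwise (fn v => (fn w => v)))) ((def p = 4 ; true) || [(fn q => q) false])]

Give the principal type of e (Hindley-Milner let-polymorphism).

Working:
let y : Bool
let x : Int
  unify Bool ~ Bool
\u._ : b -> Bool
\z._ : a -> b -> Bool
v : c
\w._ : d -> c
\v._ : c -> d -> c
  unify a -> b -> Bool ~ c -> d -> c
  unify a ~ c
  unify b -> Bool ~ d -> c
  unify b ~ d
  unify Bool ~ c
let p : Int
  unify Bool ~ Bool
q : e
\q._ : e -> e
  unify e -> e ~ Bool -> f
  unify e ~ Bool
  unify Bool ~ f
_ _ : Bool
  unify Bool ~ Bool
  unify Bool -> d -> Bool ~ Bool -> g
  unify Bool ~ Bool
  unify d -> Bool ~ g
_ _ : d -> Bool

Answer: a -> Bool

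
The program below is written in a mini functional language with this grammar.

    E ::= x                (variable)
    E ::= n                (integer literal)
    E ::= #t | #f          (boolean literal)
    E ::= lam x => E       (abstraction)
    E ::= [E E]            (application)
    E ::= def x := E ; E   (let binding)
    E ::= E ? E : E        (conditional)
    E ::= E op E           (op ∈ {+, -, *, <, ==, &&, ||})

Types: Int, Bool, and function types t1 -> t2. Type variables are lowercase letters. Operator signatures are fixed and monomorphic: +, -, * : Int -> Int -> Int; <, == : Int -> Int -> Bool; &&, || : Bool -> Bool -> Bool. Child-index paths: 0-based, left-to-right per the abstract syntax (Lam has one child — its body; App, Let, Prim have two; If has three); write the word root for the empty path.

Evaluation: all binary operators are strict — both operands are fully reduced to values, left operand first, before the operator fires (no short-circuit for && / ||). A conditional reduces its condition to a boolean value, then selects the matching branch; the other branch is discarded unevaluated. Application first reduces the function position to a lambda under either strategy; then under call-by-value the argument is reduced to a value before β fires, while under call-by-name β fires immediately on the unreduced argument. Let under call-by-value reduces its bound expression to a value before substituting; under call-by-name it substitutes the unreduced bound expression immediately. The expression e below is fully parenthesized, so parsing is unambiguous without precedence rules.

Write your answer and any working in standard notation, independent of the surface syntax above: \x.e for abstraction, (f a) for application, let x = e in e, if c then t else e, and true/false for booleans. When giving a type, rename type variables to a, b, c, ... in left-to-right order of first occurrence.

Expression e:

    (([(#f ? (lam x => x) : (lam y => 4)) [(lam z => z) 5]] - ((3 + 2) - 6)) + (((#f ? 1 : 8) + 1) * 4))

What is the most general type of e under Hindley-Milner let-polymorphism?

Answer: Int

Working:
  unify Bool ~ Bool
x : a
\x._ : a -> a
\y._ : b -> Int
  unify a -> a ~ b -> Int
  unify a ~ b
  unify b ~ Int
z : c
\z._ : c -> c
  unify c -> c ~ Int -> d
  unify c ~ Int
  unify Int ~ d
_ _ : Int
  unify Int -> Int ~ Int -> e
  unify Int ~ Int
  unify Int ~ e
_ _ : Int
  unify Int ~ Int
  unify Int ~ Int
  unify Int ~ Int
  unify Int ~ Int
  unify Int ~ Int
  unify Int ~ Int
  unify Int ~ Int
  unify Bool ~ Bool
  unify Int ~ Int
  unify Int ~ Int
  unify Int ~ Int
  unify Int ~ Int
  unify Int ~ Int
  unify Int ~ Int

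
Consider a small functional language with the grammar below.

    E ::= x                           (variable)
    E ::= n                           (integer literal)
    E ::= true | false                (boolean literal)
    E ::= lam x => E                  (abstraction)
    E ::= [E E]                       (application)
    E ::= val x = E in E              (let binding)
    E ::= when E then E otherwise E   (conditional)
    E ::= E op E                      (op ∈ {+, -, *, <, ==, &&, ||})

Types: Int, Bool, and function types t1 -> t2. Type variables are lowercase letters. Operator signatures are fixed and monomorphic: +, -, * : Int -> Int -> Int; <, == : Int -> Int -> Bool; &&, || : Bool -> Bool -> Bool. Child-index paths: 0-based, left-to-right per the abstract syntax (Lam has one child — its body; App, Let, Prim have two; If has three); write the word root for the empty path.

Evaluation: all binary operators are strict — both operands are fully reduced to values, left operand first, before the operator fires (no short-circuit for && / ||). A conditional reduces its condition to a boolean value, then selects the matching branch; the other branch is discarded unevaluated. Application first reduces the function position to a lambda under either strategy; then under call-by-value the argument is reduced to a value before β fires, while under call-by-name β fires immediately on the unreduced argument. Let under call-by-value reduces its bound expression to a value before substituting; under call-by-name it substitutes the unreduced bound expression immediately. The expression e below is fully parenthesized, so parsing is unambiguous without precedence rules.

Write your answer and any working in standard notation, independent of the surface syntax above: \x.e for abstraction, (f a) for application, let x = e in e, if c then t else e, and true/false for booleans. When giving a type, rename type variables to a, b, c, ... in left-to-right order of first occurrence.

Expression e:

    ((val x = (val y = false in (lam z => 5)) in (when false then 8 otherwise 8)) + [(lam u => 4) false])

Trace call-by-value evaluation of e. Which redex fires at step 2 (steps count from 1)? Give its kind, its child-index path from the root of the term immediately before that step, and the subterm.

Working:
step 0: ((let x = (let y = false in (\z.5)) in (if false then 8 else 8)) + ((\u.4) false))
step 1: [let@0.0] ((let x = (\z.5) in (if false then 8 else 8)) + ((\u.4) false))
step 2: [let@0] ((if false then 8 else 8) + ((\u.4) false))

Answer: let at 0 : (let x = (\z.5) in (if false then 8 else 8))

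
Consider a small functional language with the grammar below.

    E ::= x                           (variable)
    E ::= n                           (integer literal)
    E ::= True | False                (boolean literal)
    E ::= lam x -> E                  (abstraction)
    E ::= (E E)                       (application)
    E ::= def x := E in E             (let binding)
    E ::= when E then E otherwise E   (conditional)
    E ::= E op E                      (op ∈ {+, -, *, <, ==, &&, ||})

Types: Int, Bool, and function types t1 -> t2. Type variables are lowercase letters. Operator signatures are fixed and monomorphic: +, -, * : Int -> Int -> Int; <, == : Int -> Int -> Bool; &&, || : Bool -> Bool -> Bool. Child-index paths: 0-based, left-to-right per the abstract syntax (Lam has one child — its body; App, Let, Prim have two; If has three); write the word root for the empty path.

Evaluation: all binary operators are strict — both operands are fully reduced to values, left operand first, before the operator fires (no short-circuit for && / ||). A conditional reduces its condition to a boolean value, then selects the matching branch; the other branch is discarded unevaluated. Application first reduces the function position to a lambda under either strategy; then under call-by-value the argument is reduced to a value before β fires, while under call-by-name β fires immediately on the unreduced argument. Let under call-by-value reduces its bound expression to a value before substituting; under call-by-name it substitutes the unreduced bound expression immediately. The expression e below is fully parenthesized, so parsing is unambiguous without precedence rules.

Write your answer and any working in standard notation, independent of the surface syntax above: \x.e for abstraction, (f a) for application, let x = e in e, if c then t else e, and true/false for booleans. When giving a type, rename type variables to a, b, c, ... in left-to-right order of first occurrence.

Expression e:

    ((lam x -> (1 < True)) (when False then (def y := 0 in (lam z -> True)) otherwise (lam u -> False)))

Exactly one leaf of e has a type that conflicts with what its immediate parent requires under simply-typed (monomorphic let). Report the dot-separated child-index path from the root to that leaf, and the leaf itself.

Trace:
  unify Int ~ Int
  unify Bool ~ Int
  FAIL: mismatch Bool ~ Int

Answer: 0.0.1 : true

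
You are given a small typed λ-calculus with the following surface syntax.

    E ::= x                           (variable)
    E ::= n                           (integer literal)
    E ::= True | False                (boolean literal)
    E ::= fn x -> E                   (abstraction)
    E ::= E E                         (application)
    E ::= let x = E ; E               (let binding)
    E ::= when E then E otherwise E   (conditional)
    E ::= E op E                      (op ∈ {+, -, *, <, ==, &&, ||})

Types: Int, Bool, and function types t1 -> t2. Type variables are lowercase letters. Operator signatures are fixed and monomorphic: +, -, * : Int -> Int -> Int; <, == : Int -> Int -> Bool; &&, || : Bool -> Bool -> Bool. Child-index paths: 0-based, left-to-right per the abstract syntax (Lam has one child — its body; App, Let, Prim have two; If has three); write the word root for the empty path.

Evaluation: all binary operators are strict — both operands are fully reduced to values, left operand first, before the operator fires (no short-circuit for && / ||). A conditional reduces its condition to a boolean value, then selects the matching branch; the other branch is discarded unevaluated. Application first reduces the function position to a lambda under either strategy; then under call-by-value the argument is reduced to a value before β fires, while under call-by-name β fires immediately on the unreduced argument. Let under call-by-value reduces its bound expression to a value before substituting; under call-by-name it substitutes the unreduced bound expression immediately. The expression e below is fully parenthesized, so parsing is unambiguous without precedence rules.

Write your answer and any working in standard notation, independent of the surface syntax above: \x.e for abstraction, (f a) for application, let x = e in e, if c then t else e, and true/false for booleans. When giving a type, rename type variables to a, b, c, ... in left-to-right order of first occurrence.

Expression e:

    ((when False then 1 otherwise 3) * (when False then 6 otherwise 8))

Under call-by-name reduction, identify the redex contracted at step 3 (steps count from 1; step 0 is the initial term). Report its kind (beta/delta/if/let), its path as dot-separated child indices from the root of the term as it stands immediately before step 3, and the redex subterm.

Answer: delta at root : (3 * 8)

Derivation:
step 0: ((if false then 1 else 3) * (if false then 6 else 8))
step 1: [if@0] (3 * (if false then 6 else 8))
step 2: [if@1] (3 * 8)
step 3: [delta@root] 24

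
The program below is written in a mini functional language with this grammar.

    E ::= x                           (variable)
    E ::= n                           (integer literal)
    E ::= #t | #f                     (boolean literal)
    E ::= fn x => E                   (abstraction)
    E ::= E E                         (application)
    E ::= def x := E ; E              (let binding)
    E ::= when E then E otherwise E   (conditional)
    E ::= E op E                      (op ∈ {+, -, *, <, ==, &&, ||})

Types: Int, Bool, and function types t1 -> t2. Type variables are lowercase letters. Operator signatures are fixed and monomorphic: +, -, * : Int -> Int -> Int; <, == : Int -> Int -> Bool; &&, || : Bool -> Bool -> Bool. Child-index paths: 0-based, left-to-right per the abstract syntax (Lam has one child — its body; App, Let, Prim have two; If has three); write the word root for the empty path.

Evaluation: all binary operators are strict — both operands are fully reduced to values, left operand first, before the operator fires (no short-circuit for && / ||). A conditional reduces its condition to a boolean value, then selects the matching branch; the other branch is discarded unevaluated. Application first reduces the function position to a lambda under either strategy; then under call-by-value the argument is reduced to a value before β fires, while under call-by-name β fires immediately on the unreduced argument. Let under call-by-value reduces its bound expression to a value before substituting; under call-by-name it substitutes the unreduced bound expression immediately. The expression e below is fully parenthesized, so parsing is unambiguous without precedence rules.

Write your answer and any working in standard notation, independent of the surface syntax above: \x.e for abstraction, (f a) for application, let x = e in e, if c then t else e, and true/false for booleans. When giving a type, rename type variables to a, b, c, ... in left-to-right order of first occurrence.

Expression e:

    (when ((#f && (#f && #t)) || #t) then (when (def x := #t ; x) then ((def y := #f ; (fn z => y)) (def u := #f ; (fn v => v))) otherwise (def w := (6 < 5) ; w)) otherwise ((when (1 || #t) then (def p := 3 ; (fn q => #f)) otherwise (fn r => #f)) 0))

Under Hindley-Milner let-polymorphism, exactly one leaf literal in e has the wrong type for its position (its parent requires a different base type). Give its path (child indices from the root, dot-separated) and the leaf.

Answer: 2.0.0.0 : 1

Trace:
  unify Bool ~ Bool
  unify Bool ~ Bool
  unify Bool ~ Bool
  unify Bool ~ Bool
  unify Bool ~ Bool
  unify Bool ~ Bool
  unify Bool ~ Bool
let x : Bool
x : Bool
  unify Bool ~ Bool
let y : Bool
y : Bool
\z._ : a -> Bool
let u : Bool
v : b
\v._ : b -> b
  unify a -> Bool ~ (b -> b) -> c
  unify a ~ b -> b
  unify Bool ~ c
_ _ : Bool
  unify Int ~ Int
  unify Int ~ Int
let w : Bool
w : Bool
  unify Bool ~ Bool
  unify Int ~ Bool
  FAIL: mismatch Int ~ Bool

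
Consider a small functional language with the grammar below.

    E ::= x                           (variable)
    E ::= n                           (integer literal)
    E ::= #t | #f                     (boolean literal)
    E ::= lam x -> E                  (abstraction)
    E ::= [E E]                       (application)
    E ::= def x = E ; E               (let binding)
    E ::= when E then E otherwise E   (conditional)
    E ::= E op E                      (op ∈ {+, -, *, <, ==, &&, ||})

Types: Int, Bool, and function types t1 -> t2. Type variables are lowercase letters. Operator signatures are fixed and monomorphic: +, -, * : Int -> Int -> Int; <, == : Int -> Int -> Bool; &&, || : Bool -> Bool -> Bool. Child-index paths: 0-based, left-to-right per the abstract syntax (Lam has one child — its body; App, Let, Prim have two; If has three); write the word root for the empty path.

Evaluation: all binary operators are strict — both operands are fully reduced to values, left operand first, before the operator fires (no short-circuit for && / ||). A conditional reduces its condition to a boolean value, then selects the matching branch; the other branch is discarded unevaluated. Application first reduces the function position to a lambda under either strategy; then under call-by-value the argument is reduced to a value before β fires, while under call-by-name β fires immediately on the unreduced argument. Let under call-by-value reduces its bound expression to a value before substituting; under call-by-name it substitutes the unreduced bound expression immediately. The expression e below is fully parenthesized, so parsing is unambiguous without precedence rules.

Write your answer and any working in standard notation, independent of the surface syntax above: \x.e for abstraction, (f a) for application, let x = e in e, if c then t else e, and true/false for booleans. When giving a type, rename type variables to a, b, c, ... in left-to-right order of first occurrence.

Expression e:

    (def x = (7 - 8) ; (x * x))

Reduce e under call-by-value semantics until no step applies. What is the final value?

Trace:
step 0: (let x = (7 - 8) in (x * x))
step 1: [delta@0] (let x = -1 in (x * x))
step 2: [let@root] (-1 * -1)
step 3: [delta@root] 1

Answer: 1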